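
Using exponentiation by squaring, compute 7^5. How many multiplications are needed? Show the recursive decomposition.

Computing 7^5 by squaring (build up from 7^1; each line after the first costs one multiplication):

7^1 = 7
7^2 = (7^1)^2 = 7^2 = 49
7^4 = (7^2)^2 = 49^2 = 2401
7^5 = 7 * 7^4 = 7 * 2401 = 16807

Result: 16807
Multiplications needed: 3 (3 lines after 7^1)

7^5 = 16807. Using exponentiation by squaring, this requires 3 multiplications. The key idea: if the exponent is even, square the half-power; if odd, multiply by the base once.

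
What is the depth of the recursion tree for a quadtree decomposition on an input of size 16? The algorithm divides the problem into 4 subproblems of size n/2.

For divide and conquer with division factor 2:

Problem sizes at each level:
Level 0: 16
Level 1: 8
Level 2: 4
Level 3: 2
Level 4: 1

The root is level 0 and the size-1 base case is level 4 (the tree spans levels 0 through 4, i.e. 5 levels counting the root), so the depth is the number of divisions: log_2(16) = 4

The recursion tree depth is log_2(16) = 4. At each level, the problem size is divided by 2, so it takes 4 divisions to reduce to a base case of size 1. The algorithm makes 4 recursive calls at each level.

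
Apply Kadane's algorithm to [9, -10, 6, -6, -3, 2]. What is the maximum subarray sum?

Using Kadane's algorithm on [9, -10, 6, -6, -3, 2]:

Scanning through the array:
Position 1 (value -10): max_ending_here = -1, max_so_far = 9
Position 2 (value 6): max_ending_here = 6, max_so_far = 9
Position 3 (value -6): max_ending_here = 0, max_so_far = 9
Position 4 (value -3): max_ending_here = -3, max_so_far = 9
Position 5 (value 2): max_ending_here = 2, max_so_far = 9

Maximum subarray: [9]
Maximum sum: 9

The maximum subarray is [9] with sum 9. This subarray runs from index 0 to index 0.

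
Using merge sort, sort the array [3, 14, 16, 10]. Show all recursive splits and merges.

Merge sort trace:

Split: [3, 14, 16, 10] -> [3, 14] and [16, 10]
  Split: [3, 14] -> [3] and [14]
  Merge: [3] + [14] -> [3, 14]
  Split: [16, 10] -> [16] and [10]
  Merge: [16] + [10] -> [10, 16]
Merge: [3, 14] + [10, 16] -> [3, 10, 14, 16]

Final sorted array: [3, 10, 14, 16]

The merge sort proceeds by recursively splitting the array and merging sorted halves.
After all merges, the sorted array is [3, 10, 14, 16].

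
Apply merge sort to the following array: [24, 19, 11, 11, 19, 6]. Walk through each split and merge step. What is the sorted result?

Merge sort trace:

Split: [24, 19, 11, 11, 19, 6] -> [24, 19, 11] and [11, 19, 6]
  Split: [24, 19, 11] -> [24] and [19, 11]
    Split: [19, 11] -> [19] and [11]
    Merge: [19] + [11] -> [11, 19]
  Merge: [24] + [11, 19] -> [11, 19, 24]
  Split: [11, 19, 6] -> [11] and [19, 6]
    Split: [19, 6] -> [19] and [6]
    Merge: [19] + [6] -> [6, 19]
  Merge: [11] + [6, 19] -> [6, 11, 19]
Merge: [11, 19, 24] + [6, 11, 19] -> [6, 11, 11, 19, 19, 24]

Final sorted array: [6, 11, 11, 19, 19, 24]

The merge sort proceeds by recursively splitting the array and merging sorted halves.
After all merges, the sorted array is [6, 11, 11, 19, 19, 24].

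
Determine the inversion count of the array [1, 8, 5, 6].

Finding inversions in [1, 8, 5, 6]:

(1, 2): arr[1]=8 > arr[2]=5
(1, 3): arr[1]=8 > arr[3]=6

Total inversions: 2

The array has 2 inversion(s): (1,2), (1,3). Each pair (i,j) satisfies i < j and arr[i] > arr[j].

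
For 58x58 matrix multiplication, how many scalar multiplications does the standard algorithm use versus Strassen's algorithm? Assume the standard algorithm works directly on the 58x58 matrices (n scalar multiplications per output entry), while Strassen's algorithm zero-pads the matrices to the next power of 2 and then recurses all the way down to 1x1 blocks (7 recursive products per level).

Matrix multiplication for 58x58 matrices:

Strassen's algorithm requires power-of-2 dimensions. Pad 58x58 to 64x64 (next power of 2).

Standard algorithm: 58^3 = 195112 multiplications
Strassen's algorithm: 7^(log2(64)) = 7^6 = 117649 multiplications
Savings: 195112 - 117649 = 77463 multiplications

Standard: 195112 multiplications (58^3). Strassen: 117649 multiplications (7^6, after padding to 64x64). Strassen reduces 8 recursive multiplications to 7 at each level.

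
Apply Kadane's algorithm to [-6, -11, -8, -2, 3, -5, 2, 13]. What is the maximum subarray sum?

Using Kadane's algorithm on [-6, -11, -8, -2, 3, -5, 2, 13]:

Scanning through the array:
Position 1 (value -11): max_ending_here = -11, max_so_far = -6
Position 2 (value -8): max_ending_here = -8, max_so_far = -6
Position 3 (value -2): max_ending_here = -2, max_so_far = -2
Position 4 (value 3): max_ending_here = 3, max_so_far = 3
Position 5 (value -5): max_ending_here = -2, max_so_far = 3
Position 6 (value 2): max_ending_here = 2, max_so_far = 3
Position 7 (value 13): max_ending_here = 15, max_so_far = 15

Maximum subarray: [2, 13]
Maximum sum: 15

The maximum subarray is [2, 13] with sum 15. This subarray runs from index 6 to index 7.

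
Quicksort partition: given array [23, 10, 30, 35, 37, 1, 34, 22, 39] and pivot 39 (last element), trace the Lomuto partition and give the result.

Lomuto partition with pivot = 39:

Initial array: [23, 10, 30, 35, 37, 1, 34, 22, 39]

arr[0]=23 <= 39: swap with position 0, array becomes [23, 10, 30, 35, 37, 1, 34, 22, 39]
arr[1]=10 <= 39: swap with position 1, array becomes [23, 10, 30, 35, 37, 1, 34, 22, 39]
arr[2]=30 <= 39: swap with position 2, array becomes [23, 10, 30, 35, 37, 1, 34, 22, 39]
arr[3]=35 <= 39: swap with position 3, array becomes [23, 10, 30, 35, 37, 1, 34, 22, 39]
arr[4]=37 <= 39: swap with position 4, array becomes [23, 10, 30, 35, 37, 1, 34, 22, 39]
arr[5]=1 <= 39: swap with position 5, array becomes [23, 10, 30, 35, 37, 1, 34, 22, 39]
arr[6]=34 <= 39: swap with position 6, array becomes [23, 10, 30, 35, 37, 1, 34, 22, 39]
arr[7]=22 <= 39: swap with position 7, array becomes [23, 10, 30, 35, 37, 1, 34, 22, 39]

Place pivot at position 8: [23, 10, 30, 35, 37, 1, 34, 22, 39]
Pivot position: 8

After partitioning with pivot 39, the array becomes [23, 10, 30, 35, 37, 1, 34, 22, 39]. The pivot is placed at index 8. All elements to the left of the pivot are <= 39, and all elements to the right are > 39.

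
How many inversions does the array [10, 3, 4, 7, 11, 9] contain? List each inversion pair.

Finding inversions in [10, 3, 4, 7, 11, 9]:

(0, 1): arr[0]=10 > arr[1]=3
(0, 2): arr[0]=10 > arr[2]=4
(0, 3): arr[0]=10 > arr[3]=7
(0, 5): arr[0]=10 > arr[5]=9
(4, 5): arr[4]=11 > arr[5]=9

Total inversions: 5

The array has 5 inversion(s): (0,1), (0,2), (0,3), (0,5), (4,5). Each pair (i,j) satisfies i < j and arr[i] > arr[j].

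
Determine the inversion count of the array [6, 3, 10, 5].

Finding inversions in [6, 3, 10, 5]:

(0, 1): arr[0]=6 > arr[1]=3
(0, 3): arr[0]=6 > arr[3]=5
(2, 3): arr[2]=10 > arr[3]=5

Total inversions: 3

The array has 3 inversion(s): (0,1), (0,3), (2,3). Each pair (i,j) satisfies i < j and arr[i] > arr[j].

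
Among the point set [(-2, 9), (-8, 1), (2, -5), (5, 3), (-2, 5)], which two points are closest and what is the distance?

Computing all pairwise distances among 5 points:

d((-2, 9), (-8, 1)) = 10.0
d((-2, 9), (2, -5)) = 14.5602
d((-2, 9), (5, 3)) = 9.2195
d((-2, 9), (-2, 5)) = 4.0 <-- minimum
d((-8, 1), (2, -5)) = 11.6619
d((-8, 1), (5, 3)) = 13.1529
d((-8, 1), (-2, 5)) = 7.2111
d((2, -5), (5, 3)) = 8.544
d((2, -5), (-2, 5)) = 10.7703
d((5, 3), (-2, 5)) = 7.2801

Closest pair: (-2, 9) and (-2, 5) with distance 4.0

The closest pair is (-2, 9) and (-2, 5) with Euclidean distance 4.0. For 5 points, brute-force pairwise comparison is shown above. For large n, the divide-and-conquer algorithm (sort by x, recurse on halves, check the dividing strip) achieves O(n log n).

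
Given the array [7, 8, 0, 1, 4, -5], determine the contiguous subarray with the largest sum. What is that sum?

Using Kadane's algorithm on [7, 8, 0, 1, 4, -5]:

Scanning through the array:
Position 1 (value 8): max_ending_here = 15, max_so_far = 15
Position 2 (value 0): max_ending_here = 15, max_so_far = 15
Position 3 (value 1): max_ending_here = 16, max_so_far = 16
Position 4 (value 4): max_ending_here = 20, max_so_far = 20
Position 5 (value -5): max_ending_here = 15, max_so_far = 20

Maximum subarray: [7, 8, 0, 1, 4]
Maximum sum: 20

The maximum subarray is [7, 8, 0, 1, 4] with sum 20. This subarray runs from index 0 to index 4.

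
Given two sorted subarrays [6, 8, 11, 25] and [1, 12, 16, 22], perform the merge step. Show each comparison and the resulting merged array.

Merging process:

Compare 6 vs 1: take 1 from right. Merged: [1]
Compare 6 vs 12: take 6 from left. Merged: [1, 6]
Compare 8 vs 12: take 8 from left. Merged: [1, 6, 8]
Compare 11 vs 12: take 11 from left. Merged: [1, 6, 8, 11]
Compare 25 vs 12: take 12 from right. Merged: [1, 6, 8, 11, 12]
Compare 25 vs 16: take 16 from right. Merged: [1, 6, 8, 11, 12, 16]
Compare 25 vs 22: take 22 from right. Merged: [1, 6, 8, 11, 12, 16, 22]
Append remaining from left: [25]. Merged: [1, 6, 8, 11, 12, 16, 22, 25]

Final merged array: [1, 6, 8, 11, 12, 16, 22, 25]
Total comparisons: 7

The merged array is [1, 6, 8, 11, 12, 16, 22, 25], requiring 7 comparisons. The merge step runs in O(n) time where n is the total number of elements.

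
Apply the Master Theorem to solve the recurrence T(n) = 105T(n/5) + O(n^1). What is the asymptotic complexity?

Master Theorem for T(n) = 105T(n/5) + O(n^1):

a = 105, b = 5, c = 1
log_b(a) = log_5(105) = 2.8917

Case 1: c = 1 < log_5(105) = 2.8917
T(n) = O(n^(log_5 105))

For T(n) = 105T(n/5) + O(n^1): log_5(105) = 2.8917. This is Case 1 of the Master Theorem (c < log_b(a), work dominated by leaves), giving O(n^(log_5 105)).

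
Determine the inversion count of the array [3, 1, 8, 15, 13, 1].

Finding inversions in [3, 1, 8, 15, 13, 1]:

(0, 1): arr[0]=3 > arr[1]=1
(0, 5): arr[0]=3 > arr[5]=1
(2, 5): arr[2]=8 > arr[5]=1
(3, 4): arr[3]=15 > arr[4]=13
(3, 5): arr[3]=15 > arr[5]=1
(4, 5): arr[4]=13 > arr[5]=1

Total inversions: 6

The array has 6 inversion(s): (0,1), (0,5), (2,5), (3,4), (3,5), (4,5). Each pair (i,j) satisfies i < j and arr[i] > arr[j].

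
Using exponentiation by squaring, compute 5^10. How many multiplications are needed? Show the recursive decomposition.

Computing 5^10 by squaring (build up from 5^1; each line after the first costs one multiplication):

5^1 = 5
5^2 = (5^1)^2 = 5^2 = 25
5^4 = (5^2)^2 = 25^2 = 625
5^5 = 5 * 5^4 = 5 * 625 = 3125
5^10 = (5^5)^2 = 3125^2 = 9765625

Result: 9765625
Multiplications needed: 4 (4 lines after 5^1)

5^10 = 9765625. Using exponentiation by squaring, this requires 4 multiplications. The key idea: if the exponent is even, square the half-power; if odd, multiply by the base once.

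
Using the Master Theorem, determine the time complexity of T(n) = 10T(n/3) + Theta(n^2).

Master Theorem for T(n) = 10T(n/3) + O(n^2):

a = 10, b = 3, c = 2
log_b(a) = log_3(10) = 2.0959

Case 1: c = 2 < log_3(10) = 2.0959
T(n) = O(n^(log_3 10))

For T(n) = 10T(n/3) + O(n^2): log_3(10) = 2.0959. This is Case 1 of the Master Theorem (c < log_b(a), work dominated by leaves), giving O(n^(log_3 10)).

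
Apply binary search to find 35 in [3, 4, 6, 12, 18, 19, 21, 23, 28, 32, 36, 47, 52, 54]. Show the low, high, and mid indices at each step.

Binary search for 35 in [3, 4, 6, 12, 18, 19, 21, 23, 28, 32, 36, 47, 52, 54]:

lo=0, hi=13, mid=6, arr[mid]=21 -> 21 < 35, search right half
lo=7, hi=13, mid=10, arr[mid]=36 -> 36 > 35, search left half
lo=7, hi=9, mid=8, arr[mid]=28 -> 28 < 35, search right half
lo=9, hi=9, mid=9, arr[mid]=32 -> 32 < 35, search right half
lo=10 > hi=9, target 35 not found

Binary search determines that 35 is not in the array after 4 comparisons. The search space was exhausted without finding the target.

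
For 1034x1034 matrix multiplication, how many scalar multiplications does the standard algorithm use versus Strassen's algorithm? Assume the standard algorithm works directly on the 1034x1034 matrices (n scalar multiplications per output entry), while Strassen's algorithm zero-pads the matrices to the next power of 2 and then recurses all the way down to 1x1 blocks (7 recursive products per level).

Matrix multiplication for 1034x1034 matrices:

Strassen's algorithm requires power-of-2 dimensions. Pad 1034x1034 to 2048x2048 (next power of 2).

Standard algorithm: 1034^3 = 1105507304 multiplications
Strassen's algorithm: 7^(log2(2048)) = 7^11 = 1977326743 multiplications
Difference: 1105507304 - 1977326743 = -871819439 (Strassen uses MORE here due to padding overhead — for small or just-over-power-of-2 n, padding can outweigh the per-level savings)

Standard: 1105507304 multiplications (1034^3). Strassen: 1977326743 multiplications (7^11, after padding to 2048x2048). Strassen reduces 8 recursive multiplications to 7 at each level.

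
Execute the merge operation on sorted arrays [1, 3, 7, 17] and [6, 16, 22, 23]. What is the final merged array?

Merging process:

Compare 1 vs 6: take 1 from left. Merged: [1]
Compare 3 vs 6: take 3 from left. Merged: [1, 3]
Compare 7 vs 6: take 6 from right. Merged: [1, 3, 6]
Compare 7 vs 16: take 7 from left. Merged: [1, 3, 6, 7]
Compare 17 vs 16: take 16 from right. Merged: [1, 3, 6, 7, 16]
Compare 17 vs 22: take 17 from left. Merged: [1, 3, 6, 7, 16, 17]
Append remaining from right: [22, 23]. Merged: [1, 3, 6, 7, 16, 17, 22, 23]

Final merged array: [1, 3, 6, 7, 16, 17, 22, 23]
Total comparisons: 6

The merged array is [1, 3, 6, 7, 16, 17, 22, 23], requiring 6 comparisons. The merge step runs in O(n) time where n is the total number of elements.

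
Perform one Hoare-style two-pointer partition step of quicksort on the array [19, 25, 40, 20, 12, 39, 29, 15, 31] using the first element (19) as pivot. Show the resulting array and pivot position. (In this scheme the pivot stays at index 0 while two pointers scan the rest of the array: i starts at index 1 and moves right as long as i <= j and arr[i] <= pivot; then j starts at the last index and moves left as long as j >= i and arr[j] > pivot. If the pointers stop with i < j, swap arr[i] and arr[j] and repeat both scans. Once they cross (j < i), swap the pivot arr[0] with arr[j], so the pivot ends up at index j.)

Hoare-style two-pointer partition with pivot = 19:

Initial array: [19, 25, 40, 20, 12, 39, 29, 15, 31]

Pointers start at i = 1, j = 8.
i stops at index 1 (arr[1]=25 > 19), j stops at index 7 (arr[7]=15 <= 19): swap arr[1] and arr[7], array becomes [19, 15, 40, 20, 12, 39, 29, 25, 31]
i stops at index 2 (arr[2]=40 > 19), j stops at index 4 (arr[4]=12 <= 19): swap arr[2] and arr[4], array becomes [19, 15, 12, 20, 40, 39, 29, 25, 31]
i ends at 3, j ends at 2: the pointers have crossed (j < i), so scanning stops.

Swap pivot arr[0] with arr[2] to place pivot at position 2: [12, 15, 19, 20, 40, 39, 29, 25, 31]
Pivot position: 2

After partitioning with pivot 19, the array becomes [12, 15, 19, 20, 40, 39, 29, 25, 31]. The pivot is placed at index 2. All elements to the left of the pivot are <= 19, and all elements to the right are > 19.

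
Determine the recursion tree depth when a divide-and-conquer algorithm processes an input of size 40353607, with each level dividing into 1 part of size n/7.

For divide and conquer with division factor 7:

Problem sizes at each level:
Level 0: 40353607
Level 1: 5764801
Level 2: 823543
Level 3: 117649
Level 4: 16807
Level 5: 2401
Level 6: 343
Level 7: 49
Level 8: 7
Level 9: 1

The root is level 0 and the size-1 base case is level 9 (the tree spans levels 0 through 9, i.e. 10 levels counting the root), so the depth is the number of divisions: log_7(40353607) = 9

The recursion tree depth is log_7(40353607) = 9. At each level, the problem size is divided by 7, so it takes 9 divisions to reduce to a base case of size 1. The algorithm makes 1 recursive call at each level.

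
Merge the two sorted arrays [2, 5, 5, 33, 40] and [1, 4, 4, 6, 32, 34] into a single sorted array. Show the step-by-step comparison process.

Merging process:

Compare 2 vs 1: take 1 from right. Merged: [1]
Compare 2 vs 4: take 2 from left. Merged: [1, 2]
Compare 5 vs 4: take 4 from right. Merged: [1, 2, 4]
Compare 5 vs 4: take 4 from right. Merged: [1, 2, 4, 4]
Compare 5 vs 6: take 5 from left. Merged: [1, 2, 4, 4, 5]
Compare 5 vs 6: take 5 from left. Merged: [1, 2, 4, 4, 5, 5]
Compare 33 vs 6: take 6 from right. Merged: [1, 2, 4, 4, 5, 5, 6]
Compare 33 vs 32: take 32 from right. Merged: [1, 2, 4, 4, 5, 5, 6, 32]
Compare 33 vs 34: take 33 from left. Merged: [1, 2, 4, 4, 5, 5, 6, 32, 33]
Compare 40 vs 34: take 34 from right. Merged: [1, 2, 4, 4, 5, 5, 6, 32, 33, 34]
Append remaining from left: [40]. Merged: [1, 2, 4, 4, 5, 5, 6, 32, 33, 34, 40]

Final merged array: [1, 2, 4, 4, 5, 5, 6, 32, 33, 34, 40]
Total comparisons: 10

The merged array is [1, 2, 4, 4, 5, 5, 6, 32, 33, 34, 40], requiring 10 comparisons. The merge step runs in O(n) time where n is the total number of elements.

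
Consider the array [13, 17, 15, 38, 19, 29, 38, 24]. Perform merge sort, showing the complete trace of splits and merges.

Merge sort trace:

Split: [13, 17, 15, 38, 19, 29, 38, 24] -> [13, 17, 15, 38] and [19, 29, 38, 24]
  Split: [13, 17, 15, 38] -> [13, 17] and [15, 38]
    Split: [13, 17] -> [13] and [17]
    Merge: [13] + [17] -> [13, 17]
    Split: [15, 38] -> [15] and [38]
    Merge: [15] + [38] -> [15, 38]
  Merge: [13, 17] + [15, 38] -> [13, 15, 17, 38]
  Split: [19, 29, 38, 24] -> [19, 29] and [38, 24]
    Split: [19, 29] -> [19] and [29]
    Merge: [19] + [29] -> [19, 29]
    Split: [38, 24] -> [38] and [24]
    Merge: [38] + [24] -> [24, 38]
  Merge: [19, 29] + [24, 38] -> [19, 24, 29, 38]
Merge: [13, 15, 17, 38] + [19, 24, 29, 38] -> [13, 15, 17, 19, 24, 29, 38, 38]

Final sorted array: [13, 15, 17, 19, 24, 29, 38, 38]

The merge sort proceeds by recursively splitting the array and merging sorted halves.
After all merges, the sorted array is [13, 15, 17, 19, 24, 29, 38, 38].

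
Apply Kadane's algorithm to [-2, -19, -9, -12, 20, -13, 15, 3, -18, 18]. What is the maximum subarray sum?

Using Kadane's algorithm on [-2, -19, -9, -12, 20, -13, 15, 3, -18, 18]:

Scanning through the array:
Position 1 (value -19): max_ending_here = -19, max_so_far = -2
Position 2 (value -9): max_ending_here = -9, max_so_far = -2
Position 3 (value -12): max_ending_here = -12, max_so_far = -2
Position 4 (value 20): max_ending_here = 20, max_so_far = 20
Position 5 (value -13): max_ending_here = 7, max_so_far = 20
Position 6 (value 15): max_ending_here = 22, max_so_far = 22
Position 7 (value 3): max_ending_here = 25, max_so_far = 25
Position 8 (value -18): max_ending_here = 7, max_so_far = 25
Position 9 (value 18): max_ending_here = 25, max_so_far = 25

Maximum subarray: [20, -13, 15, 3]
Maximum sum: 25

The maximum subarray is [20, -13, 15, 3] with sum 25. This subarray runs from index 4 to index 7.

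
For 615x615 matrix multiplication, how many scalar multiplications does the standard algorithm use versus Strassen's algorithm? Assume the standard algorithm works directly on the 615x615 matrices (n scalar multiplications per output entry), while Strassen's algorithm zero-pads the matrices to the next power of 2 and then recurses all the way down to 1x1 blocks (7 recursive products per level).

Matrix multiplication for 615x615 matrices:

Strassen's algorithm requires power-of-2 dimensions. Pad 615x615 to 1024x1024 (next power of 2).

Standard algorithm: 615^3 = 232608375 multiplications
Strassen's algorithm: 7^(log2(1024)) = 7^10 = 282475249 multiplications
Difference: 232608375 - 282475249 = -49866874 (Strassen uses MORE here due to padding overhead — for small or just-over-power-of-2 n, padding can outweigh the per-level savings)

Standard: 232608375 multiplications (615^3). Strassen: 282475249 multiplications (7^10, after padding to 1024x1024). Strassen reduces 8 recursive multiplications to 7 at each level.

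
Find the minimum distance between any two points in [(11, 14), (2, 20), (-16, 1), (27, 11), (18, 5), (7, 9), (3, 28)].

Computing all pairwise distances among 7 points:

d((11, 14), (2, 20)) = 10.8167
d((11, 14), (-16, 1)) = 29.9666
d((11, 14), (27, 11)) = 16.2788
d((11, 14), (18, 5)) = 11.4018
d((11, 14), (7, 9)) = 6.4031 <-- minimum
d((11, 14), (3, 28)) = 16.1245
d((2, 20), (-16, 1)) = 26.1725
d((2, 20), (27, 11)) = 26.5707
d((2, 20), (18, 5)) = 21.9317
d((2, 20), (7, 9)) = 12.083
d((2, 20), (3, 28)) = 8.0623
d((-16, 1), (27, 11)) = 44.1475
d((-16, 1), (18, 5)) = 34.2345
d((-16, 1), (7, 9)) = 24.3516
d((-16, 1), (3, 28)) = 33.0151
d((27, 11), (18, 5)) = 10.8167
d((27, 11), (7, 9)) = 20.0998
d((27, 11), (3, 28)) = 29.4109
d((18, 5), (7, 9)) = 11.7047
d((18, 5), (3, 28)) = 27.4591
d((7, 9), (3, 28)) = 19.4165

Closest pair: (11, 14) and (7, 9) with distance 6.4031

The closest pair is (11, 14) and (7, 9) with Euclidean distance 6.4031. For 7 points, brute-force pairwise comparison is shown above. For large n, the divide-and-conquer algorithm (sort by x, recurse on halves, check the dividing strip) achieves O(n log n).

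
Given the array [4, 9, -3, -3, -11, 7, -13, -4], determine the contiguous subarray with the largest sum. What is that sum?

Using Kadane's algorithm on [4, 9, -3, -3, -11, 7, -13, -4]:

Scanning through the array:
Position 1 (value 9): max_ending_here = 13, max_so_far = 13
Position 2 (value -3): max_ending_here = 10, max_so_far = 13
Position 3 (value -3): max_ending_here = 7, max_so_far = 13
Position 4 (value -11): max_ending_here = -4, max_so_far = 13
Position 5 (value 7): max_ending_here = 7, max_so_far = 13
Position 6 (value -13): max_ending_here = -6, max_so_far = 13
Position 7 (value -4): max_ending_here = -4, max_so_far = 13

Maximum subarray: [4, 9]
Maximum sum: 13

The maximum subarray is [4, 9] with sum 13. This subarray runs from index 0 to index 1.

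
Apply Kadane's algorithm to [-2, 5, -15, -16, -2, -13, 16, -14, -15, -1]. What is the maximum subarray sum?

Using Kadane's algorithm on [-2, 5, -15, -16, -2, -13, 16, -14, -15, -1]:

Scanning through the array:
Position 1 (value 5): max_ending_here = 5, max_so_far = 5
Position 2 (value -15): max_ending_here = -10, max_so_far = 5
Position 3 (value -16): max_ending_here = -16, max_so_far = 5
Position 4 (value -2): max_ending_here = -2, max_so_far = 5
Position 5 (value -13): max_ending_here = -13, max_so_far = 5
Position 6 (value 16): max_ending_here = 16, max_so_far = 16
Position 7 (value -14): max_ending_here = 2, max_so_far = 16
Position 8 (value -15): max_ending_here = -13, max_so_far = 16
Position 9 (value -1): max_ending_here = -1, max_so_far = 16

Maximum subarray: [16]
Maximum sum: 16

The maximum subarray is [16] with sum 16. This subarray runs from index 6 to index 6.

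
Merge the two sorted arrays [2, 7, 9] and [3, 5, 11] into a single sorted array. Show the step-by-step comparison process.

Merging process:

Compare 2 vs 3: take 2 from left. Merged: [2]
Compare 7 vs 3: take 3 from right. Merged: [2, 3]
Compare 7 vs 5: take 5 from right. Merged: [2, 3, 5]
Compare 7 vs 11: take 7 from left. Merged: [2, 3, 5, 7]
Compare 9 vs 11: take 9 from left. Merged: [2, 3, 5, 7, 9]
Append remaining from right: [11]. Merged: [2, 3, 5, 7, 9, 11]

Final merged array: [2, 3, 5, 7, 9, 11]
Total comparisons: 5

The merged array is [2, 3, 5, 7, 9, 11], requiring 5 comparisons. The merge step runs in O(n) time where n is the total number of elements.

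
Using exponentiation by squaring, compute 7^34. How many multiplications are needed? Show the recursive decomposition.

Computing 7^34 by squaring (build up from 7^1; each line after the first costs one multiplication):

7^1 = 7
7^2 = (7^1)^2 = 7^2 = 49
7^4 = (7^2)^2 = 49^2 = 2401
7^8 = (7^4)^2 = 2401^2 = 5764801
7^16 = (7^8)^2 = 5764801^2 = 33232930569601
7^17 = 7 * 7^16 = 7 * 33232930569601 = 232630513987207
7^34 = (7^17)^2 = 232630513987207^2 = 54116956037952111668959660849

Result: 54116956037952111668959660849
Multiplications needed: 6 (6 lines after 7^1)

7^34 = 54116956037952111668959660849. Using exponentiation by squaring, this requires 6 multiplications. The key idea: if the exponent is even, square the half-power; if odd, multiply by the base once.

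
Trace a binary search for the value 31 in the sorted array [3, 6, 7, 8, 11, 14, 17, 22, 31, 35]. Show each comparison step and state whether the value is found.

Binary search for 31 in [3, 6, 7, 8, 11, 14, 17, 22, 31, 35]:

lo=0, hi=9, mid=4, arr[mid]=11 -> 11 < 31, search right half
lo=5, hi=9, mid=7, arr[mid]=22 -> 22 < 31, search right half
lo=8, hi=9, mid=8, arr[mid]=31 -> Found target at index 8!

Binary search finds 31 at index 8 after 3 comparisons. The search repeatedly halves the search space by comparing with the middle element.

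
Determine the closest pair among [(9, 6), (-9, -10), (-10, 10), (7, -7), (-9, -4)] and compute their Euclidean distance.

Computing all pairwise distances among 5 points:

d((9, 6), (-9, -10)) = 24.0832
d((9, 6), (-10, 10)) = 19.4165
d((9, 6), (7, -7)) = 13.1529
d((9, 6), (-9, -4)) = 20.5913
d((-9, -10), (-10, 10)) = 20.025
d((-9, -10), (7, -7)) = 16.2788
d((-9, -10), (-9, -4)) = 6.0 <-- minimum
d((-10, 10), (7, -7)) = 24.0416
d((-10, 10), (-9, -4)) = 14.0357
d((7, -7), (-9, -4)) = 16.2788

Closest pair: (-9, -10) and (-9, -4) with distance 6.0

The closest pair is (-9, -10) and (-9, -4) with Euclidean distance 6.0. For 5 points, brute-force pairwise comparison is shown above. For large n, the divide-and-conquer algorithm (sort by x, recurse on halves, check the dividing strip) achieves O(n log n).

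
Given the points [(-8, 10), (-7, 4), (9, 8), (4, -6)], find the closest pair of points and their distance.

Computing all pairwise distances among 4 points:

d((-8, 10), (-7, 4)) = 6.0828 <-- minimum
d((-8, 10), (9, 8)) = 17.1172
d((-8, 10), (4, -6)) = 20.0
d((-7, 4), (9, 8)) = 16.4924
d((-7, 4), (4, -6)) = 14.8661
d((9, 8), (4, -6)) = 14.8661

Closest pair: (-8, 10) and (-7, 4) with distance 6.0828

The closest pair is (-8, 10) and (-7, 4) with Euclidean distance 6.0828. For 4 points, brute-force pairwise comparison is shown above. For large n, the divide-and-conquer algorithm (sort by x, recurse on halves, check the dividing strip) achieves O(n log n).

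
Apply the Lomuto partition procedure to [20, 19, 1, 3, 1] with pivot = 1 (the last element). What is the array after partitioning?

Lomuto partition with pivot = 1:

Initial array: [20, 19, 1, 3, 1]

arr[0]=20 > 1: no swap
arr[1]=19 > 1: no swap
arr[2]=1 <= 1: swap with position 0, array becomes [1, 19, 20, 3, 1]
arr[3]=3 > 1: no swap

Place pivot at position 1: [1, 1, 20, 3, 19]
Pivot position: 1

After partitioning with pivot 1, the array becomes [1, 1, 20, 3, 19]. The pivot is placed at index 1. All elements to the left of the pivot are <= 1, and all elements to the right are > 1.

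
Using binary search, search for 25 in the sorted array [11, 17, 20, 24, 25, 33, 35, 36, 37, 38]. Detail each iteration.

Binary search for 25 in [11, 17, 20, 24, 25, 33, 35, 36, 37, 38]:

lo=0, hi=9, mid=4, arr[mid]=25 -> Found target at index 4!

Binary search finds 25 at index 4 after 1 comparisons. The search repeatedly halves the search space by comparing with the middle element.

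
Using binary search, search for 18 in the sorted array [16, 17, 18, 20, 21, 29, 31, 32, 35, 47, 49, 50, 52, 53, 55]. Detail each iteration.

Binary search for 18 in [16, 17, 18, 20, 21, 29, 31, 32, 35, 47, 49, 50, 52, 53, 55]:

lo=0, hi=14, mid=7, arr[mid]=32 -> 32 > 18, search left half
lo=0, hi=6, mid=3, arr[mid]=20 -> 20 > 18, search left half
lo=0, hi=2, mid=1, arr[mid]=17 -> 17 < 18, search right half
lo=2, hi=2, mid=2, arr[mid]=18 -> Found target at index 2!

Binary search finds 18 at index 2 after 4 comparisons. The search repeatedly halves the search space by comparing with the middle element.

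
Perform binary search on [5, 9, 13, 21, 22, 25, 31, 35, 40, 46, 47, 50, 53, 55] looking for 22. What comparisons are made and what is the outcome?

Binary search for 22 in [5, 9, 13, 21, 22, 25, 31, 35, 40, 46, 47, 50, 53, 55]:

lo=0, hi=13, mid=6, arr[mid]=31 -> 31 > 22, search left half
lo=0, hi=5, mid=2, arr[mid]=13 -> 13 < 22, search right half
lo=3, hi=5, mid=4, arr[mid]=22 -> Found target at index 4!

Binary search finds 22 at index 4 after 3 comparisons. The search repeatedly halves the search space by comparing with the middle element.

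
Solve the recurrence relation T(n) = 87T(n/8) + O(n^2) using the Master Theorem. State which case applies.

Master Theorem for T(n) = 87T(n/8) + O(n^2):

a = 87, b = 8, c = 2
log_b(a) = log_8(87) = 2.1476

Case 1: c = 2 < log_8(87) = 2.1476
T(n) = O(n^(log_8 87))

For T(n) = 87T(n/8) + O(n^2): log_8(87) = 2.1476. This is Case 1 of the Master Theorem (c < log_b(a), work dominated by leaves), giving O(n^(log_8 87)).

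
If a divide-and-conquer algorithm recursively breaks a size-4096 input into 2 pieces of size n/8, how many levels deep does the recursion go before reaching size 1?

For divide and conquer with division factor 8:

Problem sizes at each level:
Level 0: 4096
Level 1: 512
Level 2: 64
Level 3: 8
Level 4: 1

The root is level 0 and the size-1 base case is level 4 (the tree spans levels 0 through 4, i.e. 5 levels counting the root), so the depth is the number of divisions: log_8(4096) = 4

The recursion tree depth is log_8(4096) = 4. At each level, the problem size is divided by 8, so it takes 4 divisions to reduce to a base case of size 1. The algorithm makes 2 recursive calls at each level.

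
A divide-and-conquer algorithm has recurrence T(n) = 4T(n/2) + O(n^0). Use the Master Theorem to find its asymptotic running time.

Master Theorem for T(n) = 4T(n/2) + O(n^0):

a = 4, b = 2, c = 0
log_b(a) = log_2(4) = 2.0000

Case 1: c = 0 < log_2(4) = 2.0000
T(n) = O(n^(log_2 4)) = O(n^2)

For T(n) = 4T(n/2) + O(n^0): log_2(4) = 2.0000. This is Case 1 of the Master Theorem (c < log_b(a), work dominated by leaves), giving O(n^2).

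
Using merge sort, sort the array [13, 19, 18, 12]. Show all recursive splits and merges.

Merge sort trace:

Split: [13, 19, 18, 12] -> [13, 19] and [18, 12]
  Split: [13, 19] -> [13] and [19]
  Merge: [13] + [19] -> [13, 19]
  Split: [18, 12] -> [18] and [12]
  Merge: [18] + [12] -> [12, 18]
Merge: [13, 19] + [12, 18] -> [12, 13, 18, 19]

Final sorted array: [12, 13, 18, 19]

The merge sort proceeds by recursively splitting the array and merging sorted halves.
After all merges, the sorted array is [12, 13, 18, 19].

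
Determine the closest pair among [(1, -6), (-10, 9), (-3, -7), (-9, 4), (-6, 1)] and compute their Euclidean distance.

Computing all pairwise distances among 5 points:

d((1, -6), (-10, 9)) = 18.6011
d((1, -6), (-3, -7)) = 4.1231 <-- minimum
d((1, -6), (-9, 4)) = 14.1421
d((1, -6), (-6, 1)) = 9.8995
d((-10, 9), (-3, -7)) = 17.4642
d((-10, 9), (-9, 4)) = 5.099
d((-10, 9), (-6, 1)) = 8.9443
d((-3, -7), (-9, 4)) = 12.53
d((-3, -7), (-6, 1)) = 8.544
d((-9, 4), (-6, 1)) = 4.2426

Closest pair: (1, -6) and (-3, -7) with distance 4.1231

The closest pair is (1, -6) and (-3, -7) with Euclidean distance 4.1231. For 5 points, brute-force pairwise comparison is shown above. For large n, the divide-and-conquer algorithm (sort by x, recurse on halves, check the dividing strip) achieves O(n log n).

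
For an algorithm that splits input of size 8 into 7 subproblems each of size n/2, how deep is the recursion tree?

For divide and conquer with division factor 2:

Problem sizes at each level:
Level 0: 8
Level 1: 4
Level 2: 2
Level 3: 1

The root is level 0 and the size-1 base case is level 3 (the tree spans levels 0 through 3, i.e. 4 levels counting the root), so the depth is the number of divisions: log_2(8) = 3

The recursion tree depth is log_2(8) = 3. At each level, the problem size is divided by 2, so it takes 3 divisions to reduce to a base case of size 1. The algorithm makes 7 recursive calls at each level.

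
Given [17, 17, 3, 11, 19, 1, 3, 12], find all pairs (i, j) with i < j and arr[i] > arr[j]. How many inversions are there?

Finding inversions in [17, 17, 3, 11, 19, 1, 3, 12]:

(0, 2): arr[0]=17 > arr[2]=3
(0, 3): arr[0]=17 > arr[3]=11
(0, 5): arr[0]=17 > arr[5]=1
(0, 6): arr[0]=17 > arr[6]=3
(0, 7): arr[0]=17 > arr[7]=12
(1, 2): arr[1]=17 > arr[2]=3
(1, 3): arr[1]=17 > arr[3]=11
(1, 5): arr[1]=17 > arr[5]=1
(1, 6): arr[1]=17 > arr[6]=3
(1, 7): arr[1]=17 > arr[7]=12
(2, 5): arr[2]=3 > arr[5]=1
(3, 5): arr[3]=11 > arr[5]=1
(3, 6): arr[3]=11 > arr[6]=3
(4, 5): arr[4]=19 > arr[5]=1
(4, 6): arr[4]=19 > arr[6]=3
(4, 7): arr[4]=19 > arr[7]=12

Total inversions: 16

The array has 16 inversion(s): (0,2), (0,3), (0,5), (0,6), (0,7), (1,2), (1,3), (1,5), (1,6), (1,7), (2,5), (3,5), (3,6), (4,5), (4,6), (4,7). Each pair (i,j) satisfies i < j and arr[i] > arr[j].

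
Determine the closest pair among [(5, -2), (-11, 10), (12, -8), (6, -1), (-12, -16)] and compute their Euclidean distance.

Computing all pairwise distances among 5 points:

d((5, -2), (-11, 10)) = 20.0
d((5, -2), (12, -8)) = 9.2195
d((5, -2), (6, -1)) = 1.4142 <-- minimum
d((5, -2), (-12, -16)) = 22.0227
d((-11, 10), (12, -8)) = 29.2062
d((-11, 10), (6, -1)) = 20.2485
d((-11, 10), (-12, -16)) = 26.0192
d((12, -8), (6, -1)) = 9.2195
d((12, -8), (-12, -16)) = 25.2982
d((6, -1), (-12, -16)) = 23.4307

Closest pair: (5, -2) and (6, -1) with distance 1.4142

The closest pair is (5, -2) and (6, -1) with Euclidean distance 1.4142. For 5 points, brute-force pairwise comparison is shown above. For large n, the divide-and-conquer algorithm (sort by x, recurse on halves, check the dividing strip) achieves O(n log n).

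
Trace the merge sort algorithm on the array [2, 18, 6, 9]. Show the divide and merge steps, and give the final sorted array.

Merge sort trace:

Split: [2, 18, 6, 9] -> [2, 18] and [6, 9]
  Split: [2, 18] -> [2] and [18]
  Merge: [2] + [18] -> [2, 18]
  Split: [6, 9] -> [6] and [9]
  Merge: [6] + [9] -> [6, 9]
Merge: [2, 18] + [6, 9] -> [2, 6, 9, 18]

Final sorted array: [2, 6, 9, 18]

The merge sort proceeds by recursively splitting the array and merging sorted halves.
After all merges, the sorted array is [2, 6, 9, 18].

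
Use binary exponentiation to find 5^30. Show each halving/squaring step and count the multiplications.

Computing 5^30 by squaring (build up from 5^1; each line after the first costs one multiplication):

5^1 = 5
5^2 = (5^1)^2 = 5^2 = 25
5^3 = 5 * 5^2 = 5 * 25 = 125
5^6 = (5^3)^2 = 125^2 = 15625
5^7 = 5 * 5^6 = 5 * 15625 = 78125
5^14 = (5^7)^2 = 78125^2 = 6103515625
5^15 = 5 * 5^14 = 5 * 6103515625 = 30517578125
5^30 = (5^15)^2 = 30517578125^2 = 931322574615478515625

Result: 931322574615478515625
Multiplications needed: 7 (7 lines after 5^1)

5^30 = 931322574615478515625. Using exponentiation by squaring, this requires 7 multiplications. The key idea: if the exponent is even, square the half-power; if odd, multiply by the base once.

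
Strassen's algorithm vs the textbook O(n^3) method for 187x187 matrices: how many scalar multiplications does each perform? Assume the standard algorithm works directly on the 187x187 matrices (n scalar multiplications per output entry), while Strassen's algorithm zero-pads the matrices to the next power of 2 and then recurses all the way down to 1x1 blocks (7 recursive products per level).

Matrix multiplication for 187x187 matrices:

Strassen's algorithm requires power-of-2 dimensions. Pad 187x187 to 256x256 (next power of 2).

Standard algorithm: 187^3 = 6539203 multiplications
Strassen's algorithm: 7^(log2(256)) = 7^8 = 5764801 multiplications
Savings: 6539203 - 5764801 = 774402 multiplications

Standard: 6539203 multiplications (187^3). Strassen: 5764801 multiplications (7^8, after padding to 256x256). Strassen reduces 8 recursive multiplications to 7 at each level.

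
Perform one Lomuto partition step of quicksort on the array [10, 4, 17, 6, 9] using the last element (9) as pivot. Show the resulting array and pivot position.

Lomuto partition with pivot = 9:

Initial array: [10, 4, 17, 6, 9]

arr[0]=10 > 9: no swap
arr[1]=4 <= 9: swap with position 0, array becomes [4, 10, 17, 6, 9]
arr[2]=17 > 9: no swap
arr[3]=6 <= 9: swap with position 1, array becomes [4, 6, 17, 10, 9]

Place pivot at position 2: [4, 6, 9, 10, 17]
Pivot position: 2

After partitioning with pivot 9, the array becomes [4, 6, 9, 10, 17]. The pivot is placed at index 2. All elements to the left of the pivot are <= 9, and all elements to the right are > 9.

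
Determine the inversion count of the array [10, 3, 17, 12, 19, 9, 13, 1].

Finding inversions in [10, 3, 17, 12, 19, 9, 13, 1]:

(0, 1): arr[0]=10 > arr[1]=3
(0, 5): arr[0]=10 > arr[5]=9
(0, 7): arr[0]=10 > arr[7]=1
(1, 7): arr[1]=3 > arr[7]=1
(2, 3): arr[2]=17 > arr[3]=12
(2, 5): arr[2]=17 > arr[5]=9
(2, 6): arr[2]=17 > arr[6]=13
(2, 7): arr[2]=17 > arr[7]=1
(3, 5): arr[3]=12 > arr[5]=9
(3, 7): arr[3]=12 > arr[7]=1
(4, 5): arr[4]=19 > arr[5]=9
(4, 6): arr[4]=19 > arr[6]=13
(4, 7): arr[4]=19 > arr[7]=1
(5, 7): arr[5]=9 > arr[7]=1
(6, 7): arr[6]=13 > arr[7]=1

Total inversions: 15

The array has 15 inversion(s): (0,1), (0,5), (0,7), (1,7), (2,3), (2,5), (2,6), (2,7), (3,5), (3,7), (4,5), (4,6), (4,7), (5,7), (6,7). Each pair (i,j) satisfies i < j and arr[i] > arr[j].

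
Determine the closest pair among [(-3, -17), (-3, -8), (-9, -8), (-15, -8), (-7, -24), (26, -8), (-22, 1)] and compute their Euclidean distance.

Computing all pairwise distances among 7 points:

d((-3, -17), (-3, -8)) = 9.0
d((-3, -17), (-9, -8)) = 10.8167
d((-3, -17), (-15, -8)) = 15.0
d((-3, -17), (-7, -24)) = 8.0623
d((-3, -17), (26, -8)) = 30.3645
d((-3, -17), (-22, 1)) = 26.1725
d((-3, -8), (-9, -8)) = 6.0 <-- minimum
d((-3, -8), (-15, -8)) = 12.0
d((-3, -8), (-7, -24)) = 16.4924
d((-3, -8), (26, -8)) = 29.0
d((-3, -8), (-22, 1)) = 21.0238
d((-9, -8), (-15, -8)) = 6.0 <-- minimum
d((-9, -8), (-7, -24)) = 16.1245
d((-9, -8), (26, -8)) = 35.0
d((-9, -8), (-22, 1)) = 15.8114
d((-15, -8), (-7, -24)) = 17.8885
d((-15, -8), (26, -8)) = 41.0
d((-15, -8), (-22, 1)) = 11.4018
d((-7, -24), (26, -8)) = 36.6742
d((-7, -24), (-22, 1)) = 29.1548
d((26, -8), (-22, 1)) = 48.8365

Minimum distance: 6.0 (tie among 2 pairs: (-3, -8) and (-9, -8); (-9, -8) and (-15, -8))

The minimum Euclidean distance is 6.0. There is a tie: 2 pairs achieve this minimum — (-3, -8) and (-9, -8); (-9, -8) and (-15, -8). Any of these is a valid closest pair. For 7 points, brute-force pairwise comparison is shown above. For large n, the divide-and-conquer algorithm (sort by x, recurse on halves, check the dividing strip) achieves O(n log n).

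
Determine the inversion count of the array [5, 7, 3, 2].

Finding inversions in [5, 7, 3, 2]:

(0, 2): arr[0]=5 > arr[2]=3
(0, 3): arr[0]=5 > arr[3]=2
(1, 2): arr[1]=7 > arr[2]=3
(1, 3): arr[1]=7 > arr[3]=2
(2, 3): arr[2]=3 > arr[3]=2

Total inversions: 5

The array has 5 inversion(s): (0,2), (0,3), (1,2), (1,3), (2,3). Each pair (i,j) satisfies i < j and arr[i] > arr[j].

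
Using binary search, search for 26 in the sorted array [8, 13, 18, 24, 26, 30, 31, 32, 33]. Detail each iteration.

Binary search for 26 in [8, 13, 18, 24, 26, 30, 31, 32, 33]:

lo=0, hi=8, mid=4, arr[mid]=26 -> Found target at index 4!

Binary search finds 26 at index 4 after 1 comparisons. The search repeatedly halves the search space by comparing with the middle element.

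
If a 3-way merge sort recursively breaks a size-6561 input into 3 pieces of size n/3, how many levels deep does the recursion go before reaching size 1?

For divide and conquer with division factor 3:

Problem sizes at each level:
Level 0: 6561
Level 1: 2187
Level 2: 729
Level 3: 243
Level 4: 81
Level 5: 27
Level 6: 9
Level 7: 3
Level 8: 1

The root is level 0 and the size-1 base case is level 8 (the tree spans levels 0 through 8, i.e. 9 levels counting the root), so the depth is the number of divisions: log_3(6561) = 8

The recursion tree depth is log_3(6561) = 8. At each level, the problem size is divided by 3, so it takes 8 divisions to reduce to a base case of size 1. The algorithm makes 3 recursive calls at each level.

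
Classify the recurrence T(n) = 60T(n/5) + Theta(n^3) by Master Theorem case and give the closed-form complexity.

Master Theorem for T(n) = 60T(n/5) + O(n^3):

a = 60, b = 5, c = 3
log_b(a) = log_5(60) = 2.5440

Case 3: c = 3 > log_5(60) = 2.5440
T(n) = O(n^3) = O(n^3)

For T(n) = 60T(n/5) + O(n^3): log_5(60) = 2.5440. This is Case 3 of the Master Theorem (c > log_b(a), work dominated by root), giving O(n^3).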